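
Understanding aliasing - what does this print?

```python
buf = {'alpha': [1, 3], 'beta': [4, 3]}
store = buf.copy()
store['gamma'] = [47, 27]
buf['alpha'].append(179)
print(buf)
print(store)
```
{'alpha': [1, 3, 179], 'beta': [4, 3]}
{'alpha': [1, 3, 179], 'beta': [4, 3], 'gamma': [47, 27]}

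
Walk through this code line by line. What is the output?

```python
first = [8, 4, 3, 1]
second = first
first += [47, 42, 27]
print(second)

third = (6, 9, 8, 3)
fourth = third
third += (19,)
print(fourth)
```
[8, 4, 3, 1, 47, 42, 27]
(6, 9, 8, 3)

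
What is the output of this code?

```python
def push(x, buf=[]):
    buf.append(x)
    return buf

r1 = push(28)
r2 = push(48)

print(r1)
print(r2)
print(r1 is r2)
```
[28, 48]
[28, 48]
True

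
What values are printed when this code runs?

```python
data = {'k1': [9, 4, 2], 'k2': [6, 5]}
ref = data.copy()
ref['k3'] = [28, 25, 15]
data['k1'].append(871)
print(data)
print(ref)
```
{'k1': [9, 4, 2, 871], 'k2': [6, 5]}
{'k1': [9, 4, 2, 871], 'k2': [6, 5], 'k3': [28, 25, 15]}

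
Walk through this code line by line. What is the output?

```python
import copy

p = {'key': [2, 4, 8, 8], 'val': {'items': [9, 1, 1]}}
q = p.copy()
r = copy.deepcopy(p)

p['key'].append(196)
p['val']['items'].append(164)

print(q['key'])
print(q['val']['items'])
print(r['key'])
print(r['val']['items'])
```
[2, 4, 8, 8, 196]
[9, 1, 1, 164]
[2, 4, 8, 8]
[9, 1, 1]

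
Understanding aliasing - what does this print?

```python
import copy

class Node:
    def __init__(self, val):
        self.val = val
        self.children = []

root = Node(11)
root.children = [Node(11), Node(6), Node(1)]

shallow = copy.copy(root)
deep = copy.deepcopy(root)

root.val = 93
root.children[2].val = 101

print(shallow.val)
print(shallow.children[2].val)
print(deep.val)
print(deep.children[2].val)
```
11
101
11
1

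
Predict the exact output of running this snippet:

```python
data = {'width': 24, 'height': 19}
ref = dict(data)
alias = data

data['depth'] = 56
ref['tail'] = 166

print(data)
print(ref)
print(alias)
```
{'width': 24, 'height': 19, 'depth': 56}
{'width': 24, 'height': 19, 'tail': 166}
{'width': 24, 'height': 19, 'depth': 56}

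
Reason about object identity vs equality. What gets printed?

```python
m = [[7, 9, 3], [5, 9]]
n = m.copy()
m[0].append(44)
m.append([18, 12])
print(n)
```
[[7, 9, 3, 44], [5, 9]]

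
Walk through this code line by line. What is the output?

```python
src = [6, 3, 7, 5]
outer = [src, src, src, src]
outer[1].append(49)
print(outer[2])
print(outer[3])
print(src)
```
[6, 3, 7, 5, 49]
[6, 3, 7, 5, 49]
[6, 3, 7, 5, 49]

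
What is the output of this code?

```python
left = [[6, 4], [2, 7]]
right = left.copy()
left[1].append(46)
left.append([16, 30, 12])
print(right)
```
[[6, 4], [2, 7, 46]]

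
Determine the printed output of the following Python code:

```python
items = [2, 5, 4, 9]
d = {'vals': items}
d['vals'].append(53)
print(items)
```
[2, 5, 4, 9, 53]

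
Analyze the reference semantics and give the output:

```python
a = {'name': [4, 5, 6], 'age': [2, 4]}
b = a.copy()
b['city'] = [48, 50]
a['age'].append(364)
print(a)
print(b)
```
{'name': [4, 5, 6], 'age': [2, 4, 364]}
{'name': [4, 5, 6], 'age': [2, 4, 364], 'city': [48, 50]}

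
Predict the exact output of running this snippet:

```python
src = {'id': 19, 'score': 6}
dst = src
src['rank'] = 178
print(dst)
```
{'id': 19, 'score': 6, 'rank': 178}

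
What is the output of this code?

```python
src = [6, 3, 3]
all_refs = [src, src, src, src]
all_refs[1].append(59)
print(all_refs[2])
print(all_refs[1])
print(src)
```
[6, 3, 3, 59]
[6, 3, 3, 59]
[6, 3, 3, 59]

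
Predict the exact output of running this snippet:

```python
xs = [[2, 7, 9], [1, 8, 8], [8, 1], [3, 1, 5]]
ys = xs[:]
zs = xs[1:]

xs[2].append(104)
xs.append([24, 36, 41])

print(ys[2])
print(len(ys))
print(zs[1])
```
[8, 1, 104]
4
[8, 1, 104]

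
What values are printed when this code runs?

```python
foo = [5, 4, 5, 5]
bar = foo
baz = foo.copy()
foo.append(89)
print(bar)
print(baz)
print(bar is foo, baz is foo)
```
[5, 4, 5, 5, 89]
[5, 4, 5, 5]
True False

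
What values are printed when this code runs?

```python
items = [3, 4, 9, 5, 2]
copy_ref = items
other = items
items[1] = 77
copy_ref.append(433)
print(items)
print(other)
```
[3, 77, 9, 5, 2, 433]
[3, 77, 9, 5, 2, 433]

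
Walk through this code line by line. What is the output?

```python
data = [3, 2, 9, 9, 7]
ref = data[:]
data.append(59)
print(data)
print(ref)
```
[3, 2, 9, 9, 7, 59]
[3, 2, 9, 9, 7]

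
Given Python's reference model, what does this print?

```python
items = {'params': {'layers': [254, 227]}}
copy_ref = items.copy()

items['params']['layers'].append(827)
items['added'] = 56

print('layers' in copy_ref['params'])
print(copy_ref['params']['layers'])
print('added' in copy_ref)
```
True
[254, 227, 827]
False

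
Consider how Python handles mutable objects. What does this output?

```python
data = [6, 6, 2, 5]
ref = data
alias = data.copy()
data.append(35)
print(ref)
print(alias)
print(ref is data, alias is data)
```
[6, 6, 2, 5, 35]
[6, 6, 2, 5]
True False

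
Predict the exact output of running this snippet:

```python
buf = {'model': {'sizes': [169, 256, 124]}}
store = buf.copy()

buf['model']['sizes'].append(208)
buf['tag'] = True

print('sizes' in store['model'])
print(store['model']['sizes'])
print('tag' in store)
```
True
[169, 256, 124, 208]
False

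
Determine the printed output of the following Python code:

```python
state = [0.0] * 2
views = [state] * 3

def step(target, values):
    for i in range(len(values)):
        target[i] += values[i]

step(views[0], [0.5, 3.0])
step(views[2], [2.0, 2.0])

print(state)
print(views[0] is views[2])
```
[2.5, 5.0]
True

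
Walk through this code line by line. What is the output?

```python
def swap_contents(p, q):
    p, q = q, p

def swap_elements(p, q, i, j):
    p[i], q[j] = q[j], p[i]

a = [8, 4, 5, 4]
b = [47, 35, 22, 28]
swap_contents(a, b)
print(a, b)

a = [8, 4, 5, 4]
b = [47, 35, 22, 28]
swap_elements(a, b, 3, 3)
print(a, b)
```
[8, 4, 5, 4] [47, 35, 22, 28]
[8, 4, 5, 28] [47, 35, 22, 4]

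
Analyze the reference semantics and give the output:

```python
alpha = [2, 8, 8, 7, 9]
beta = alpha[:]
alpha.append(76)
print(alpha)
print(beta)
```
[2, 8, 8, 7, 9, 76]
[2, 8, 8, 7, 9]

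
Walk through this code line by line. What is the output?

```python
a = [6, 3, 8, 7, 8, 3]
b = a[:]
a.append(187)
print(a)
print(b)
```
[6, 3, 8, 7, 8, 3, 187]
[6, 3, 8, 7, 8, 3]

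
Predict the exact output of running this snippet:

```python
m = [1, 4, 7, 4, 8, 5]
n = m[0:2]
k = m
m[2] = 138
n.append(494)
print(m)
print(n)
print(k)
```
[1, 4, 138, 4, 8, 5]
[1, 4, 494]
[1, 4, 138, 4, 8, 5]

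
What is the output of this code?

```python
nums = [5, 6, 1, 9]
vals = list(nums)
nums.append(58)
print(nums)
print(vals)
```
[5, 6, 1, 9, 58]
[5, 6, 1, 9]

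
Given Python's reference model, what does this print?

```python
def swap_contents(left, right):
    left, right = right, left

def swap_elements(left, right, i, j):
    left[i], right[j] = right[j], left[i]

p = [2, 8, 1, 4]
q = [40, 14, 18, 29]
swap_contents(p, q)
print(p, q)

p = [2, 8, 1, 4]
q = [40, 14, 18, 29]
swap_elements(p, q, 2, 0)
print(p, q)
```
[2, 8, 1, 4] [40, 14, 18, 29]
[2, 8, 40, 4] [1, 14, 18, 29]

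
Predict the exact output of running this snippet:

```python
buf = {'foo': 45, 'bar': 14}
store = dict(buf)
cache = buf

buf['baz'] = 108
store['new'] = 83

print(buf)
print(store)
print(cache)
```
{'foo': 45, 'bar': 14, 'baz': 108}
{'foo': 45, 'bar': 14, 'new': 83}
{'foo': 45, 'bar': 14, 'baz': 108}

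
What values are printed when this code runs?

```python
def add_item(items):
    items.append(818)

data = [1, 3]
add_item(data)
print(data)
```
[1, 3, 818]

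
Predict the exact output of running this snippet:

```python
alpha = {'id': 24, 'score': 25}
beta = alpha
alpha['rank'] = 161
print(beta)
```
{'id': 24, 'score': 25, 'rank': 161}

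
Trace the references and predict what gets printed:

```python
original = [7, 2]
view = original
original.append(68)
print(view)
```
[7, 2, 68]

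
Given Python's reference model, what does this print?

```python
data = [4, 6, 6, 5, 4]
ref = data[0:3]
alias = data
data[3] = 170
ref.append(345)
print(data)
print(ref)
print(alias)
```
[4, 6, 6, 170, 4]
[4, 6, 6, 345]
[4, 6, 6, 170, 4]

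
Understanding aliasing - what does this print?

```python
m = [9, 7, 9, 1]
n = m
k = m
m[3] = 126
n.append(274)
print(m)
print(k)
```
[9, 7, 9, 126, 274]
[9, 7, 9, 126, 274]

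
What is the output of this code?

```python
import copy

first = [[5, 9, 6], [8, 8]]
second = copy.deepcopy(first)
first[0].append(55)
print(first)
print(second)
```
[[5, 9, 6, 55], [8, 8]]
[[5, 9, 6], [8, 8]]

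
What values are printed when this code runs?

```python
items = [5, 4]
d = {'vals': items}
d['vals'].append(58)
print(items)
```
[5, 4, 58]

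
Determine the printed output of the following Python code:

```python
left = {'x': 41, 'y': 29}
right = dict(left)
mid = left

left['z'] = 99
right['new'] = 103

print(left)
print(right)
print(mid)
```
{'x': 41, 'y': 29, 'z': 99}
{'x': 41, 'y': 29, 'new': 103}
{'x': 41, 'y': 29, 'z': 99}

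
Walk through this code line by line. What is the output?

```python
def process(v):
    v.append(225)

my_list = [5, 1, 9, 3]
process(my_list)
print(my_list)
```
[5, 1, 9, 3, 225]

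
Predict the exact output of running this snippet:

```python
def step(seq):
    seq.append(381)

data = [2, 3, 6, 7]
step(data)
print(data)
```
[2, 3, 6, 7, 381]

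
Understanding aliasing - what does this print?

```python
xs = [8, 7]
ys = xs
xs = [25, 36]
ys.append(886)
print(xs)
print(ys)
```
[25, 36]
[8, 7, 886]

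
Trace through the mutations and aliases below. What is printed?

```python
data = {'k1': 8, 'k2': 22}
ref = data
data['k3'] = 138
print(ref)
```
{'k1': 8, 'k2': 22, 'k3': 138}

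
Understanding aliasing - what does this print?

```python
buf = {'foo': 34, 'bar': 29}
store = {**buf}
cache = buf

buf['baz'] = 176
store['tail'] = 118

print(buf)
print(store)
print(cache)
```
{'foo': 34, 'bar': 29, 'baz': 176}
{'foo': 34, 'bar': 29, 'tail': 118}
{'foo': 34, 'bar': 29, 'baz': 176}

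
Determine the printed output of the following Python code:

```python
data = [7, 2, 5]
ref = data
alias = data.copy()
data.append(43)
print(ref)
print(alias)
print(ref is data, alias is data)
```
[7, 2, 5, 43]
[7, 2, 5]
True False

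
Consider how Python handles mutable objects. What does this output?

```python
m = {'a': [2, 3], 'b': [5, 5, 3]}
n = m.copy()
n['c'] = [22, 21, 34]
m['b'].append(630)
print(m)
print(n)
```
{'a': [2, 3], 'b': [5, 5, 3, 630]}
{'a': [2, 3], 'b': [5, 5, 3, 630], 'c': [22, 21, 34]}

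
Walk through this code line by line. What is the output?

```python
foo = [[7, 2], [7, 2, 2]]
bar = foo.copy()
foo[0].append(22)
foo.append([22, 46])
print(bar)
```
[[7, 2, 22], [7, 2, 2]]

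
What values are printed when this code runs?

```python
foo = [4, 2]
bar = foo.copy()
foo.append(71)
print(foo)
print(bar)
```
[4, 2, 71]
[4, 2]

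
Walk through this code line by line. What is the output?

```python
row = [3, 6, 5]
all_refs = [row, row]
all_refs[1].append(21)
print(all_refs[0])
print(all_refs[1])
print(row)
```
[3, 6, 5, 21]
[3, 6, 5, 21]
[3, 6, 5, 21]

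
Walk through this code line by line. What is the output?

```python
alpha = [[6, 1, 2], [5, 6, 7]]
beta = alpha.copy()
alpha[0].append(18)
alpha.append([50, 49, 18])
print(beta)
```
[[6, 1, 2, 18], [5, 6, 7]]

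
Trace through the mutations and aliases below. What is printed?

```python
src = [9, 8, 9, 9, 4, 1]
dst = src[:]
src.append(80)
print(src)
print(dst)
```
[9, 8, 9, 9, 4, 1, 80]
[9, 8, 9, 9, 4, 1]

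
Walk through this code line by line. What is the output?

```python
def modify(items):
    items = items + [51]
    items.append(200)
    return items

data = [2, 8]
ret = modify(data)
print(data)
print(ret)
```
[2, 8]
[2, 8, 51, 200]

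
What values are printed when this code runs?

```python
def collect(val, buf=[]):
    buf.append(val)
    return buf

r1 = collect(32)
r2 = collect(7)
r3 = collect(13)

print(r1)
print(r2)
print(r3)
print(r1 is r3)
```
[32, 7, 13]
[32, 7, 13]
[32, 7, 13]
True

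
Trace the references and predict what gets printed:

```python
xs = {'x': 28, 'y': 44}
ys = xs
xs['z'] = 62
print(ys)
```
{'x': 28, 'y': 44, 'z': 62}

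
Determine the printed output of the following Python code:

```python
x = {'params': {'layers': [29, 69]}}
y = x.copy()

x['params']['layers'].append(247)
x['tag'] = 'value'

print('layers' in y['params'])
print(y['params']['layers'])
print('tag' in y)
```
True
[29, 69, 247]
False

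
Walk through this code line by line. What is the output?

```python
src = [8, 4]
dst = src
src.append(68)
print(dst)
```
[8, 4, 68]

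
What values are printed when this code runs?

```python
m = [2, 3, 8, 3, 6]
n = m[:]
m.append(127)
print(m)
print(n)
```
[2, 3, 8, 3, 6, 127]
[2, 3, 8, 3, 6]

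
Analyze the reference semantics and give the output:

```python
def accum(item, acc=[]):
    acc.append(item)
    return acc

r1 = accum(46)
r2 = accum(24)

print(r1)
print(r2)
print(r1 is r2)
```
[46, 24]
[46, 24]
True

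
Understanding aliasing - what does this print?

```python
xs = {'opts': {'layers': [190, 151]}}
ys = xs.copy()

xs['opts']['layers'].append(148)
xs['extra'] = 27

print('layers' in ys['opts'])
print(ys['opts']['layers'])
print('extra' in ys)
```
True
[190, 151, 148]
False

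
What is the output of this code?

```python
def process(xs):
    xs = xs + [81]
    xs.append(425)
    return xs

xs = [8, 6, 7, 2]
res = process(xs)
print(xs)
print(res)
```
[8, 6, 7, 2]
[8, 6, 7, 2, 81, 425]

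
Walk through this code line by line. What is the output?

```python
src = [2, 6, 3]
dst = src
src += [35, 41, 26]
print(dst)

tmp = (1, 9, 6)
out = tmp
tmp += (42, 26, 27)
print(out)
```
[2, 6, 3, 35, 41, 26]
(1, 9, 6)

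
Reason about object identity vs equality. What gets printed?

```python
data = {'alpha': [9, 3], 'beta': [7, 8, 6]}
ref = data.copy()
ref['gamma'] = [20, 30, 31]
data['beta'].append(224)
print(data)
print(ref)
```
{'alpha': [9, 3], 'beta': [7, 8, 6, 224]}
{'alpha': [9, 3], 'beta': [7, 8, 6, 224], 'gamma': [20, 30, 31]}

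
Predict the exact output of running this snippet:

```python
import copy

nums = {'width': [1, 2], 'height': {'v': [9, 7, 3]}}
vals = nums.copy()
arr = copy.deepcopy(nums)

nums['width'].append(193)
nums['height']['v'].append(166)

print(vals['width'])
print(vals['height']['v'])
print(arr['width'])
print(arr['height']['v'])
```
[1, 2, 193]
[9, 7, 3, 166]
[1, 2]
[9, 7, 3]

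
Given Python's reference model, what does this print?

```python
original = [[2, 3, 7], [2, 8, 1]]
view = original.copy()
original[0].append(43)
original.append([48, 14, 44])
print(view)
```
[[2, 3, 7, 43], [2, 8, 1]]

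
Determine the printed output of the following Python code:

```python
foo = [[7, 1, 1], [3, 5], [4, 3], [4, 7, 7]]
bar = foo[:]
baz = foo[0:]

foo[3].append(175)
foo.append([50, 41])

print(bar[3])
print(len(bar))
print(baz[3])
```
[4, 7, 7, 175]
4
[4, 7, 7, 175]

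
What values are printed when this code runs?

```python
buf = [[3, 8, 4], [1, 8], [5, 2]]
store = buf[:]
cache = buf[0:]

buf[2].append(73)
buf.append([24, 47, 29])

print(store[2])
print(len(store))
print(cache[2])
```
[5, 2, 73]
3
[5, 2, 73]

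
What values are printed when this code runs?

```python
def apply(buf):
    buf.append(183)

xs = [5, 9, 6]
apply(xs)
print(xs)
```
[5, 9, 6, 183]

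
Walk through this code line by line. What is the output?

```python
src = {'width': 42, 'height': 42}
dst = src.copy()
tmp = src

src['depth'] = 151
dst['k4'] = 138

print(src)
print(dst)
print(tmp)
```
{'width': 42, 'height': 42, 'depth': 151}
{'width': 42, 'height': 42, 'k4': 138}
{'width': 42, 'height': 42, 'depth': 151}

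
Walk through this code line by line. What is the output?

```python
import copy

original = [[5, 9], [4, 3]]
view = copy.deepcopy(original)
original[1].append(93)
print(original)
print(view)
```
[[5, 9], [4, 3, 93]]
[[5, 9], [4, 3]]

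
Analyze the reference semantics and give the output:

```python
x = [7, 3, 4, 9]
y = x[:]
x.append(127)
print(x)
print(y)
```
[7, 3, 4, 9, 127]
[7, 3, 4, 9]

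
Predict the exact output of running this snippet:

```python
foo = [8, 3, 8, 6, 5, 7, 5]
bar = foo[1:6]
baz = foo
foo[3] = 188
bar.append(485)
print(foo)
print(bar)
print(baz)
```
[8, 3, 8, 188, 5, 7, 5]
[3, 8, 6, 5, 7, 485]
[8, 3, 8, 188, 5, 7, 5]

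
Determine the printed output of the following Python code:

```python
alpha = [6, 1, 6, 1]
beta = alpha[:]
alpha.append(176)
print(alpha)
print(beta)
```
[6, 1, 6, 1, 176]
[6, 1, 6, 1]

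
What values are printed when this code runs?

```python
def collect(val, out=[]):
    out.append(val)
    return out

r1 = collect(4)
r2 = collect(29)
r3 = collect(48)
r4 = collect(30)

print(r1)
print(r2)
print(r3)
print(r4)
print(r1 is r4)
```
[4, 29, 48, 30]
[4, 29, 48, 30]
[4, 29, 48, 30]
[4, 29, 48, 30]
True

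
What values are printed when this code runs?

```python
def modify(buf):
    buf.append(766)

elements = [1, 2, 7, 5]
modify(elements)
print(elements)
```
[1, 2, 7, 5, 766]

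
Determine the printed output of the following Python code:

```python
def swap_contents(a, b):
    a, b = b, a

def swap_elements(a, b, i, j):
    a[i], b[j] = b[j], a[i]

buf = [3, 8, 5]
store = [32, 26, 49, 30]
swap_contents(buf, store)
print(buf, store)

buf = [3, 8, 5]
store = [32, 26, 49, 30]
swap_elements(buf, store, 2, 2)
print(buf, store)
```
[3, 8, 5] [32, 26, 49, 30]
[3, 8, 49] [32, 26, 5, 30]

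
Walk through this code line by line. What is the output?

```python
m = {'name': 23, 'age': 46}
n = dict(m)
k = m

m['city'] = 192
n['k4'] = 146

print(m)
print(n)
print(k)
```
{'name': 23, 'age': 46, 'city': 192}
{'name': 23, 'age': 46, 'k4': 146}
{'name': 23, 'age': 46, 'city': 192}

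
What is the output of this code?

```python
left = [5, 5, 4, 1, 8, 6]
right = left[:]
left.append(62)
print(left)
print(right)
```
[5, 5, 4, 1, 8, 6, 62]
[5, 5, 4, 1, 8, 6]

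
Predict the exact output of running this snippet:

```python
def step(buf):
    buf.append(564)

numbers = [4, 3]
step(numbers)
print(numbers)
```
[4, 3, 564]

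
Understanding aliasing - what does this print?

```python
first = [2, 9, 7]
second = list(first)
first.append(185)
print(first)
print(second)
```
[2, 9, 7, 185]
[2, 9, 7]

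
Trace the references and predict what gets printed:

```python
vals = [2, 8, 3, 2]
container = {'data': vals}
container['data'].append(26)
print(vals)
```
[2, 8, 3, 2, 26]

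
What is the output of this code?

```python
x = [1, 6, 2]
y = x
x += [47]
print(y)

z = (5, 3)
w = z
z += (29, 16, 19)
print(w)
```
[1, 6, 2, 47]
(5, 3)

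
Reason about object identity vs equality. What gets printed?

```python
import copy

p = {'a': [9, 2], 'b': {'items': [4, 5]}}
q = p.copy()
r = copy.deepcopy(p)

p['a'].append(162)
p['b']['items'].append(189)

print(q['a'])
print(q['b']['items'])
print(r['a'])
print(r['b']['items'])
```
[9, 2, 162]
[4, 5, 189]
[9, 2]
[4, 5]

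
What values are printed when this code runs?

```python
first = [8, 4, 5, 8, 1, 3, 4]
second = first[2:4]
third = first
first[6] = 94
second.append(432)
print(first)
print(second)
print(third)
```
[8, 4, 5, 8, 1, 3, 94]
[5, 8, 432]
[8, 4, 5, 8, 1, 3, 94]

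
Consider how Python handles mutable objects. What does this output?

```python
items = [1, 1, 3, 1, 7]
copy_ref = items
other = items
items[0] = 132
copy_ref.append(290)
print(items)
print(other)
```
[132, 1, 3, 1, 7, 290]
[132, 1, 3, 1, 7, 290]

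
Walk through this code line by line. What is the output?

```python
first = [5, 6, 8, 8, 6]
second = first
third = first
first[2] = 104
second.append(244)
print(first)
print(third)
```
[5, 6, 104, 8, 6, 244]
[5, 6, 104, 8, 6, 244]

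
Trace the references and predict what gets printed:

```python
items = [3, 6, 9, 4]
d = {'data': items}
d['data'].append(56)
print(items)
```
[3, 6, 9, 4, 56]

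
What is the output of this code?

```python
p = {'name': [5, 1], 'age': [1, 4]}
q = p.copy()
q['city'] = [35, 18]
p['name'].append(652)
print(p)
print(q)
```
{'name': [5, 1, 652], 'age': [1, 4]}
{'name': [5, 1, 652], 'age': [1, 4], 'city': [35, 18]}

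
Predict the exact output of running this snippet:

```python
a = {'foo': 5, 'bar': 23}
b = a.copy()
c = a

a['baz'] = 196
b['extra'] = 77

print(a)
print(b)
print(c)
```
{'foo': 5, 'bar': 23, 'baz': 196}
{'foo': 5, 'bar': 23, 'extra': 77}
{'foo': 5, 'bar': 23, 'baz': 196}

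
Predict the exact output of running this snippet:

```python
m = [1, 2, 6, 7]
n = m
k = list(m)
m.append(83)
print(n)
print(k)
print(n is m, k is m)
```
[1, 2, 6, 7, 83]
[1, 2, 6, 7]
True False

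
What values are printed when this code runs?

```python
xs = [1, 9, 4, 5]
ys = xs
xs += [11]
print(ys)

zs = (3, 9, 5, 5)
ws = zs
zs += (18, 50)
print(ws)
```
[1, 9, 4, 5, 11]
(3, 9, 5, 5)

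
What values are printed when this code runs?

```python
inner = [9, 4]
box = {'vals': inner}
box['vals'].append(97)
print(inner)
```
[9, 4, 97]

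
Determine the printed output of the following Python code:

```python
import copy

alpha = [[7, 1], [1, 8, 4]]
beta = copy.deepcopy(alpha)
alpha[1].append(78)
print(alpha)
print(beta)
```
[[7, 1], [1, 8, 4, 78]]
[[7, 1], [1, 8, 4]]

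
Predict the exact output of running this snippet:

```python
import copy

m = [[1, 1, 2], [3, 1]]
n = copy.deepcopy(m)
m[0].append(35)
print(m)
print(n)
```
[[1, 1, 2, 35], [3, 1]]
[[1, 1, 2], [3, 1]]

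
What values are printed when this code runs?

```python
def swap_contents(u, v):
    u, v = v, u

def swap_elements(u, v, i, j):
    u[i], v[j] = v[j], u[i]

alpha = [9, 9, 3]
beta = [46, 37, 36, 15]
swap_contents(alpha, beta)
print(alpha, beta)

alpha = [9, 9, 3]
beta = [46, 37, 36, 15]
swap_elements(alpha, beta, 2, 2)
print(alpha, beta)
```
[9, 9, 3] [46, 37, 36, 15]
[9, 9, 36] [46, 37, 3, 15]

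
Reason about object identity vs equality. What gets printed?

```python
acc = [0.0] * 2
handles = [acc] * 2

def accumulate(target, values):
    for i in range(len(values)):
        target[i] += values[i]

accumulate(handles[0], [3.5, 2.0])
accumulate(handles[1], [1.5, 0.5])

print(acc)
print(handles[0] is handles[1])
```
[5.0, 2.5]
True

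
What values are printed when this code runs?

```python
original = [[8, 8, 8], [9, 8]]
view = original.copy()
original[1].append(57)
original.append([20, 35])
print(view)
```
[[8, 8, 8], [9, 8, 57]]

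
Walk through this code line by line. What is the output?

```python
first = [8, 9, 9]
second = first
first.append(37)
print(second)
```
[8, 9, 9, 37]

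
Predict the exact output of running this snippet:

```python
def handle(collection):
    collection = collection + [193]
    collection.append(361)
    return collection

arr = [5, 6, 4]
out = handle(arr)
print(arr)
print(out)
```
[5, 6, 4]
[5, 6, 4, 193, 361]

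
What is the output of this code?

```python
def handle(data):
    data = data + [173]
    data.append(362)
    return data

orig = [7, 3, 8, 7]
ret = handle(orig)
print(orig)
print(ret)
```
[7, 3, 8, 7]
[7, 3, 8, 7, 173, 362]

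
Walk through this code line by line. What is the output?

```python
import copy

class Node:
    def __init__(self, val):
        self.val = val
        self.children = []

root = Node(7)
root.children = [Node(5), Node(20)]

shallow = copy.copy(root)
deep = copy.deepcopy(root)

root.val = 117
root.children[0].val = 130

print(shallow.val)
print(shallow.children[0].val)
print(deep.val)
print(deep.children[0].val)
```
7
130
7
5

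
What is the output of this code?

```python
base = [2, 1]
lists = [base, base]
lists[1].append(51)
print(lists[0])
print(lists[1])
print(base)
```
[2, 1, 51]
[2, 1, 51]
[2, 1, 51]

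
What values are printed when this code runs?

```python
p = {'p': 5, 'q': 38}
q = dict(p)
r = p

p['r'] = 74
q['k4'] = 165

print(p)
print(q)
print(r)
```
{'p': 5, 'q': 38, 'r': 74}
{'p': 5, 'q': 38, 'k4': 165}
{'p': 5, 'q': 38, 'r': 74}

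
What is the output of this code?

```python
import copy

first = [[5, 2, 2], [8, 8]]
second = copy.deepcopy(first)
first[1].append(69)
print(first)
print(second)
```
[[5, 2, 2], [8, 8, 69]]
[[5, 2, 2], [8, 8]]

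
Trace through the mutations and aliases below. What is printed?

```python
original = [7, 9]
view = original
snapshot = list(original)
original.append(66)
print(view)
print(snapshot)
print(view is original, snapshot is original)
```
[7, 9, 66]
[7, 9]
True False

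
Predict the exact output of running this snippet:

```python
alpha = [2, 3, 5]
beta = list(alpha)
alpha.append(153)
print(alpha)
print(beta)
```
[2, 3, 5, 153]
[2, 3, 5]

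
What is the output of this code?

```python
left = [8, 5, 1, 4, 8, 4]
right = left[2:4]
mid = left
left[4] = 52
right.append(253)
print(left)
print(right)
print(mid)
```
[8, 5, 1, 4, 52, 4]
[1, 4, 253]
[8, 5, 1, 4, 52, 4]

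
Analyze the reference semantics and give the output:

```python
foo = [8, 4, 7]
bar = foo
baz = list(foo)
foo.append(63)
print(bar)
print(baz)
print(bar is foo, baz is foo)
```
[8, 4, 7, 63]
[8, 4, 7]
True False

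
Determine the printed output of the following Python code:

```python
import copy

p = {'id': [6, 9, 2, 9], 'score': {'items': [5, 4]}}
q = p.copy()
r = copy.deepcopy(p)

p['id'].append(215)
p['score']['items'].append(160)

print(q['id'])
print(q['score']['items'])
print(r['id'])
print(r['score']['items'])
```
[6, 9, 2, 9, 215]
[5, 4, 160]
[6, 9, 2, 9]
[5, 4]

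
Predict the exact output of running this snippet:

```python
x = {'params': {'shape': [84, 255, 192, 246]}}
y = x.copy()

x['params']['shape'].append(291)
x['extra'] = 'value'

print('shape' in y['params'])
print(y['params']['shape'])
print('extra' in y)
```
True
[84, 255, 192, 246, 291]
False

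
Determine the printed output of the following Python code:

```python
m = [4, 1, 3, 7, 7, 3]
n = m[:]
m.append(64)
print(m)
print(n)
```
[4, 1, 3, 7, 7, 3, 64]
[4, 1, 3, 7, 7, 3]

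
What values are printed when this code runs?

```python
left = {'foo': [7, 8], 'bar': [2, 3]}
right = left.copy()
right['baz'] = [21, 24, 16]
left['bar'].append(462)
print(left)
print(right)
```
{'foo': [7, 8], 'bar': [2, 3, 462]}
{'foo': [7, 8], 'bar': [2, 3, 462], 'baz': [21, 24, 16]}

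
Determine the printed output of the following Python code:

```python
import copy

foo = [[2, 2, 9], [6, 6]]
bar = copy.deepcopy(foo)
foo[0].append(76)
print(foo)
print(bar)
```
[[2, 2, 9, 76], [6, 6]]
[[2, 2, 9], [6, 6]]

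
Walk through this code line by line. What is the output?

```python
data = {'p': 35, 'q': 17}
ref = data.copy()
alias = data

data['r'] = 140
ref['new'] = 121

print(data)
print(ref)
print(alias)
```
{'p': 35, 'q': 17, 'r': 140}
{'p': 35, 'q': 17, 'new': 121}
{'p': 35, 'q': 17, 'r': 140}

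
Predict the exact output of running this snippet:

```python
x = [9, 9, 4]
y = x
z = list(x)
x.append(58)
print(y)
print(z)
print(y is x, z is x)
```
[9, 9, 4, 58]
[9, 9, 4]
True False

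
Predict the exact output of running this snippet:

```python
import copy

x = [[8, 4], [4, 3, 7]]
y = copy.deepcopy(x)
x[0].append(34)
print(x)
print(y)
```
[[8, 4, 34], [4, 3, 7]]
[[8, 4], [4, 3, 7]]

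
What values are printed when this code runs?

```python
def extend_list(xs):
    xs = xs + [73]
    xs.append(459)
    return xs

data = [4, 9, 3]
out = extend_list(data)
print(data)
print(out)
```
[4, 9, 3]
[4, 9, 3, 73, 459]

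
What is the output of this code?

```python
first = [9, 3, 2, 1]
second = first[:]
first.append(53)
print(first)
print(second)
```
[9, 3, 2, 1, 53]
[9, 3, 2, 1]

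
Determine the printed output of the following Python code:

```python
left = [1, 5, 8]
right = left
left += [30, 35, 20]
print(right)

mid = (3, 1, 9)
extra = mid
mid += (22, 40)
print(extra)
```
[1, 5, 8, 30, 35, 20]
(3, 1, 9)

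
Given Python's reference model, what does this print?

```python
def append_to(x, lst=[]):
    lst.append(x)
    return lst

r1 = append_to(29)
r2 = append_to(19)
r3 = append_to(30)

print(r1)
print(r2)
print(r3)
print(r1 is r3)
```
[29, 19, 30]
[29, 19, 30]
[29, 19, 30]
True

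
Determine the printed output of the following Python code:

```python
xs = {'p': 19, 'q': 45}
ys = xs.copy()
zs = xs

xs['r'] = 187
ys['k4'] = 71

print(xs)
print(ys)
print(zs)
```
{'p': 19, 'q': 45, 'r': 187}
{'p': 19, 'q': 45, 'k4': 71}
{'p': 19, 'q': 45, 'r': 187}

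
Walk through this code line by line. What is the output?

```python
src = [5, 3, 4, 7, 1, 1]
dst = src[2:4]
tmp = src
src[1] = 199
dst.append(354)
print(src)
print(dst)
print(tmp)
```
[5, 199, 4, 7, 1, 1]
[4, 7, 354]
[5, 199, 4, 7, 1, 1]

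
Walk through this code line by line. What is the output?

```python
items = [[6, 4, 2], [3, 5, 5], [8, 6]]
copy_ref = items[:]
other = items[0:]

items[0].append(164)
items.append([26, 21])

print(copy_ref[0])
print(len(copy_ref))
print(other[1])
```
[6, 4, 2, 164]
3
[3, 5, 5]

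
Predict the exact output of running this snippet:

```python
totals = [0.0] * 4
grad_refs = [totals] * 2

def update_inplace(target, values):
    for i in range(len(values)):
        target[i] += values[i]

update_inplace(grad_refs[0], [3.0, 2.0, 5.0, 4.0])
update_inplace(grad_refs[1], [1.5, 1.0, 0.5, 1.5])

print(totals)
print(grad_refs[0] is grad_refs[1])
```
[4.5, 3.0, 5.5, 5.5]
True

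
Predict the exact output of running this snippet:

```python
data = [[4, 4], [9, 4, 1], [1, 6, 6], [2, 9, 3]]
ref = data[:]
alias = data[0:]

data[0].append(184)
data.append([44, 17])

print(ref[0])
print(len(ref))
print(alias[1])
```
[4, 4, 184]
4
[9, 4, 1]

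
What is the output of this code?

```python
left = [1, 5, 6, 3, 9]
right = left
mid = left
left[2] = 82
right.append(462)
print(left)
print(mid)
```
[1, 5, 82, 3, 9, 462]
[1, 5, 82, 3, 9, 462]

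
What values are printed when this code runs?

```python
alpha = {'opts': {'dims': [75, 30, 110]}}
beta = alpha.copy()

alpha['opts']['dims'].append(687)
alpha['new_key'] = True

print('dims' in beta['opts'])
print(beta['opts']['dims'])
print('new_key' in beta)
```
True
[75, 30, 110, 687]
False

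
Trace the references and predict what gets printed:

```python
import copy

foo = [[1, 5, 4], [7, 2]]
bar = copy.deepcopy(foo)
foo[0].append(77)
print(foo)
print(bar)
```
[[1, 5, 4, 77], [7, 2]]
[[1, 5, 4], [7, 2]]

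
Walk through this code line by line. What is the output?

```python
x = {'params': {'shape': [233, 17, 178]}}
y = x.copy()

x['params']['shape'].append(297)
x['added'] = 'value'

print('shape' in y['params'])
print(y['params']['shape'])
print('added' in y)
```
True
[233, 17, 178, 297]
False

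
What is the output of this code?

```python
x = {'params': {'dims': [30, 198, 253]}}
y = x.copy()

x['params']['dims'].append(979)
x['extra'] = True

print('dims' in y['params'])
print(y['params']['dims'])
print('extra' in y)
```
True
[30, 198, 253, 979]
False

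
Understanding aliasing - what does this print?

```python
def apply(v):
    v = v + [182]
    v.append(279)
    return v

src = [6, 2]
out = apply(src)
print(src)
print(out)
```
[6, 2]
[6, 2, 182, 279]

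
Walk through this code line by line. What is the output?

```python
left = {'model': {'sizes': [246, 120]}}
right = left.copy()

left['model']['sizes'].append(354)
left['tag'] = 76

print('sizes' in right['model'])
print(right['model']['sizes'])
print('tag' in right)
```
True
[246, 120, 354]
False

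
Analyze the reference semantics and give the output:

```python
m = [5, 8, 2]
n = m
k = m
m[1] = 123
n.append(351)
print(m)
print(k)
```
[5, 123, 2, 351]
[5, 123, 2, 351]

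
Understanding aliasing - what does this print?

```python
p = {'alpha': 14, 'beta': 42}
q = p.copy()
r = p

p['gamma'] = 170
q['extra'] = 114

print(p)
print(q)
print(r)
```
{'alpha': 14, 'beta': 42, 'gamma': 170}
{'alpha': 14, 'beta': 42, 'extra': 114}
{'alpha': 14, 'beta': 42, 'gamma': 170}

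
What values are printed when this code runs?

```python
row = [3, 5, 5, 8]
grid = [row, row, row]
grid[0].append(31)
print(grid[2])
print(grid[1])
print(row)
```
[3, 5, 5, 8, 31]
[3, 5, 5, 8, 31]
[3, 5, 5, 8, 31]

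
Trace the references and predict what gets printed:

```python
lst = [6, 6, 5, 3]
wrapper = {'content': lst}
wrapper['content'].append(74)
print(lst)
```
[6, 6, 5, 3, 74]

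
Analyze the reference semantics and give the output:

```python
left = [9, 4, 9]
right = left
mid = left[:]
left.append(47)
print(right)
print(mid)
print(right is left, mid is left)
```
[9, 4, 9, 47]
[9, 4, 9]
True False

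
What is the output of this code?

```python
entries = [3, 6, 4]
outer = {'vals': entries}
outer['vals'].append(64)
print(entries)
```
[3, 6, 4, 64]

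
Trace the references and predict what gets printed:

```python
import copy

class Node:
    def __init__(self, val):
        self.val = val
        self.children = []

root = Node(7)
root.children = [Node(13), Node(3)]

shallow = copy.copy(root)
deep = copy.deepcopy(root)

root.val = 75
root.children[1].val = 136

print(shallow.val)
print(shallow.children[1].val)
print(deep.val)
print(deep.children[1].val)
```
7
136
7
3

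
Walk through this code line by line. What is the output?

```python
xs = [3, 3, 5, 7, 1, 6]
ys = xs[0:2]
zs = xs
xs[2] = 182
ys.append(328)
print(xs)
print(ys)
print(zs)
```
[3, 3, 182, 7, 1, 6]
[3, 3, 328]
[3, 3, 182, 7, 1, 6]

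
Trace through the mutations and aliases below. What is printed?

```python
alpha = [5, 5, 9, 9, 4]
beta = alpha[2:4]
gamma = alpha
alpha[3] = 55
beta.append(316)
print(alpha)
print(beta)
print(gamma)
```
[5, 5, 9, 55, 4]
[9, 9, 316]
[5, 5, 9, 55, 4]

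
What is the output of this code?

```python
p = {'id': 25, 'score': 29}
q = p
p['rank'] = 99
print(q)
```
{'id': 25, 'score': 29, 'rank': 99}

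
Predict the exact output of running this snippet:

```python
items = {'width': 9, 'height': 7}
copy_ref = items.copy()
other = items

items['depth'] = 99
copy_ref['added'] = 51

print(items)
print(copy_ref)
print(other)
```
{'width': 9, 'height': 7, 'depth': 99}
{'width': 9, 'height': 7, 'added': 51}
{'width': 9, 'height': 7, 'depth': 99}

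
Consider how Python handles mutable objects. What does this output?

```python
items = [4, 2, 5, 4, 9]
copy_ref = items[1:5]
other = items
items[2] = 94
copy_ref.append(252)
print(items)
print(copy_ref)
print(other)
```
[4, 2, 94, 4, 9]
[2, 5, 4, 9, 252]
[4, 2, 94, 4, 9]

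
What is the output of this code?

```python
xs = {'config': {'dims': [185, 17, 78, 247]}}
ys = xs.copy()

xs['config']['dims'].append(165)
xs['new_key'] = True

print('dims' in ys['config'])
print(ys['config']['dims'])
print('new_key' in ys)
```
True
[185, 17, 78, 247, 165]
False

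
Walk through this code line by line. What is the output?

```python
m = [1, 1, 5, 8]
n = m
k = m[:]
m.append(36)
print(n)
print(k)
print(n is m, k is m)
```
[1, 1, 5, 8, 36]
[1, 1, 5, 8]
True False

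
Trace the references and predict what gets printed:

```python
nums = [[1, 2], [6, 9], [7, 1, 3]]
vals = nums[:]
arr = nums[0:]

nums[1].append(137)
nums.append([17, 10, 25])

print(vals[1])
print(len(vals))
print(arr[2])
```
[6, 9, 137]
3
[7, 1, 3]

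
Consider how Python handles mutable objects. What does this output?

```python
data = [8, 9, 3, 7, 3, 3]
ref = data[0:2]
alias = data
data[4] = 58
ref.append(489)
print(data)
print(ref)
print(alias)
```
[8, 9, 3, 7, 58, 3]
[8, 9, 489]
[8, 9, 3, 7, 58, 3]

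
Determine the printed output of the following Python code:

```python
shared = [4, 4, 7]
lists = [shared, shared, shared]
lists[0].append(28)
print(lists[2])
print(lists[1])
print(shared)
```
[4, 4, 7, 28]
[4, 4, 7, 28]
[4, 4, 7, 28]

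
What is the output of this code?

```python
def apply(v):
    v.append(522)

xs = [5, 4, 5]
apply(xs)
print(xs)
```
[5, 4, 5, 522]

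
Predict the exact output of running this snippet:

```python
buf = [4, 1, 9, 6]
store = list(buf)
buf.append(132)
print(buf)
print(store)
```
[4, 1, 9, 6, 132]
[4, 1, 9, 6]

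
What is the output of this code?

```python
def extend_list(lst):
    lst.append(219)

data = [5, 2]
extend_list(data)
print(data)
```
[5, 2, 219]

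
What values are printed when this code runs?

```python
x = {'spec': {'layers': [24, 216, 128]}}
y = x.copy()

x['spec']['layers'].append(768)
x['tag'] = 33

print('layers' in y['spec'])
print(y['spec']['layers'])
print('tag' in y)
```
True
[24, 216, 128, 768]
False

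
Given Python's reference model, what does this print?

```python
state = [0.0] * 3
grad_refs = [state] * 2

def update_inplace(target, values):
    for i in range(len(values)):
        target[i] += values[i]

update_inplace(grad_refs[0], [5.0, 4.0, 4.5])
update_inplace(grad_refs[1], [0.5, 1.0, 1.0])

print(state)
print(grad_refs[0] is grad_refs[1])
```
[5.5, 5.0, 5.5]
True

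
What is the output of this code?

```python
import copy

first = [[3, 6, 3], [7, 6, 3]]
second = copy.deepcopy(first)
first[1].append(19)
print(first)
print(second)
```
[[3, 6, 3], [7, 6, 3, 19]]
[[3, 6, 3], [7, 6, 3]]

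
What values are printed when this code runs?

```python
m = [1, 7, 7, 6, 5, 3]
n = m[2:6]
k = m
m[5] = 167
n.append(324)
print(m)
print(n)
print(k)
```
[1, 7, 7, 6, 5, 167]
[7, 6, 5, 3, 324]
[1, 7, 7, 6, 5, 167]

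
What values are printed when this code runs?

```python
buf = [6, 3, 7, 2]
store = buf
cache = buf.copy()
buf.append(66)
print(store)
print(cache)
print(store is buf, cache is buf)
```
[6, 3, 7, 2, 66]
[6, 3, 7, 2]
True False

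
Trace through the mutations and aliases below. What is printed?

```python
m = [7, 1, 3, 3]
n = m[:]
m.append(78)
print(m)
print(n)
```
[7, 1, 3, 3, 78]
[7, 1, 3, 3]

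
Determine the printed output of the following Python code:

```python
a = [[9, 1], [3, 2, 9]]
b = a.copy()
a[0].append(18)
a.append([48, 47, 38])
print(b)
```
[[9, 1, 18], [3, 2, 9]]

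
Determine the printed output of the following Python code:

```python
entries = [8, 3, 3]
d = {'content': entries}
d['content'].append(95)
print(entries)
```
[8, 3, 3, 95]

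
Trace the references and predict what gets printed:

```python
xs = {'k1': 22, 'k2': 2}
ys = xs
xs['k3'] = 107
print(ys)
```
{'k1': 22, 'k2': 2, 'k3': 107}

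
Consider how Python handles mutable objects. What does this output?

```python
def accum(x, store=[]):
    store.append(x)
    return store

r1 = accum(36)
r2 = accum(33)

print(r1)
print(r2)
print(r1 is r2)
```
[36, 33]
[36, 33]
True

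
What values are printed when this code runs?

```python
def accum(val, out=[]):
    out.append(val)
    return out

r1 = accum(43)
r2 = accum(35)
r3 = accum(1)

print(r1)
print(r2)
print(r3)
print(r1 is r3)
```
[43, 35, 1]
[43, 35, 1]
[43, 35, 1]
True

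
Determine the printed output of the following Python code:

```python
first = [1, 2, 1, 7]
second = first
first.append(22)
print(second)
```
[1, 2, 1, 7, 22]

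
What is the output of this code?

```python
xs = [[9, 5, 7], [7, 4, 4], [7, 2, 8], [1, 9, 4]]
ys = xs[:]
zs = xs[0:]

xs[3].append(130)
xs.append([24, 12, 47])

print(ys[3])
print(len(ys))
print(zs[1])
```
[1, 9, 4, 130]
4
[7, 4, 4]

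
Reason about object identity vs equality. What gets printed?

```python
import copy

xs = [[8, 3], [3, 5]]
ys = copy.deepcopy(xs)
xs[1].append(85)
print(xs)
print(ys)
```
[[8, 3], [3, 5, 85]]
[[8, 3], [3, 5]]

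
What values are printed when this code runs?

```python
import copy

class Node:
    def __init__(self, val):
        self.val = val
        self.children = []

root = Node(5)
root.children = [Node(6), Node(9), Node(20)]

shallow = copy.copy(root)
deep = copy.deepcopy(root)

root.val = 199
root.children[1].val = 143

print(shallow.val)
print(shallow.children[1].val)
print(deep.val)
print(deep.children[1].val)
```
5
143
5
9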